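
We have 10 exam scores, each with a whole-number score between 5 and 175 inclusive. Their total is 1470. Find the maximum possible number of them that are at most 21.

Suppose k of them are at most 21. Those contribute at most 21 each and the rest at most 175 each.
So the total is at most 21k + 175(10 − k) = 1750 − 154k. This must still be ≥ 1470, so k ≤ 1.
k = 1 is achieved by 1 value at 21 and 9 at 175, total 1596; lower one of the 175's by 126 (still > 21) to reach 1470.

1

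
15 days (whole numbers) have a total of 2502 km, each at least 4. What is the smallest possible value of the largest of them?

167

If every one of the 15 were at most 166, the total would be at most 15 × 166 = 2490 < 2502.
Equality holds with 12 values of 167 and 3 values of 166.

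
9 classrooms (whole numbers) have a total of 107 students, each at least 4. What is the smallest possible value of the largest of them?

The average is 107/9 > 11, so not all 9 can be 11 or less; the largest is ≥ 12.
Taking 1 copy of 11 and 8 copies of 12 gives exactly 107, so 12 is attained.

12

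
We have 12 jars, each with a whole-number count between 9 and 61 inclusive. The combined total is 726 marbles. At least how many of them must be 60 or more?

If only k of them are at least 60, the other 12 − k are at most 59, so the total is at most k·61 + (12 − k)·59.
This must reach 726, so k·61 + (12 − k)·59 ≥ 726, giving k ≥ 9.
Exactly 9 works: 9 values at 61 and 3 at 59 total 726.

9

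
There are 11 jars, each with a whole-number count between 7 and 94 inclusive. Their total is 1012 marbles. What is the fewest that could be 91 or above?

6

Each value short of 91 is at most 90, costing at least 94 − 90 = 4 against the maximum total of 1034.
We can afford to lose at most 1034 − 1012 = 22, so at most ⌊22/4⌋ = 5 fall short, and at least 6 are ≥ 91.
Exactly 6 works: 6 values at 94 and 5 at 90 total 1014; lower one of the high values by 2 (still ≥ 91) to hit 1012.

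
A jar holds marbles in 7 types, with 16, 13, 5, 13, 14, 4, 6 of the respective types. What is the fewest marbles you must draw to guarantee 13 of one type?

In the worst case you take as many as possible of each type without reaching 13: 12 + 12 + 5 + 12 + 12 + 4 + 6 = 63.
The next one must give 13 of some type, so 63 + 1 = 64.

64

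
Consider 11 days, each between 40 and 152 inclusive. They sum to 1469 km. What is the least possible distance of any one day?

To make one day as small as possible, make the other 10 as large as possible.
The other 10 can take up 10 × 152 = 1520 ≥ 1469 − 40, so one day can sit at its floor of 40.
Achievable: one at 40 and the other 10 totalling 1429, which fits since 10 × 40 ≤ 1429 ≤ 10 × 152.

40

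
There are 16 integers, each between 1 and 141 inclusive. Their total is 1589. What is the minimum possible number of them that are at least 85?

Each value short of 85 is at most 84, costing at least 141 − 84 = 57 against the maximum total of 2256.
We can afford to lose at most 2256 − 1589 = 667, so at most ⌊667/57⌋ = 11 fall short, and at least 5 are ≥ 85.
Exactly 5 works: 5 values at 141 and 11 at 84 total 1629; lower one of the high values by 40 (still ≥ 85) to hit 1589.

5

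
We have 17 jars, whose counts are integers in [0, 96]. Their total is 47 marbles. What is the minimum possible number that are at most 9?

Let j be the number exceeding 9. Then the total is ≥ 10·j + 0·(17 − j) = 0 + 10j.
So 10j ≤ 47 and j ≤ 4; hence at least 17 − 4 = 13 are ≤ 9.
Exactly 13 works: 13 values at 0 and 4 at 10 total 40; raise one of the low values by 7 (still ≤ 9) to hit 47.

13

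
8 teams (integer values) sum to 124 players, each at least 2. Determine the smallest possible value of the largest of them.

If every one of the 8 were at most 15, the total would be at most 8 × 15 = 120 < 124.
Achievable: 4 of them at 16 and 4 at 15 total 124.

16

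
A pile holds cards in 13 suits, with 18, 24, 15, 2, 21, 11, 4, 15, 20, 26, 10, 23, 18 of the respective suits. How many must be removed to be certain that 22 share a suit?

In the worst case you take as many as possible of each suit without reaching 22: 18 + 21 + 15 + 2 + 21 + 11 + 4 + 15 + 20 + 21 + 10 + 21 + 18 = 197.
The next one must give 22 of some suit, so 197 + 1 = 198.

198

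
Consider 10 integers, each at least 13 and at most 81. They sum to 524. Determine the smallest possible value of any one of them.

13

Minimizing one value means maximizing the remaining 9.
The other 9 can take up 9 × 81 = 729 ≥ 524 − 13, so one integer can sit at its floor of 13.
Achievable: one at 13 and the other 9 totalling 511, which fits since 9 × 13 ≤ 511 ≤ 9 × 81.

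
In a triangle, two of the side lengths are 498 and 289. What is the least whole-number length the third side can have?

The third side must exceed |498 − 289| = 209.
The smallest integer above 209 is 210.

210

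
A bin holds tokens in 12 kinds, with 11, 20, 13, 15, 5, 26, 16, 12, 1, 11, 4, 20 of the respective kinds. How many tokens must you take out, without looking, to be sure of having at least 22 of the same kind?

150

In the worst case you take as many as possible of each kind without reaching 22: 11 + 20 + 13 + 15 + 5 + 21 + 16 + 12 + 1 + 11 + 4 + 20 = 149.
The next one must give 22 of some kind, so 149 + 1 = 150.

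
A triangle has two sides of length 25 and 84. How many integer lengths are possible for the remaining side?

49

The triangle inequality gives |25 − 84| < c < 25 + 84, i.e. 59 < c < 109.
So c can be any integer from 60 to 108: 49 values.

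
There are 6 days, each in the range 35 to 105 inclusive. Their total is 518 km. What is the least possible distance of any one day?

35

To make one day as small as possible, make the other 5 as large as possible.
The other 5 can take up 5 × 105 = 525 ≥ 518 − 35, so one day can sit at its floor of 35.
Achievable: one at 35 and the other 5 totalling 483, which fits since 5 × 35 ≤ 483 ≤ 5 × 105.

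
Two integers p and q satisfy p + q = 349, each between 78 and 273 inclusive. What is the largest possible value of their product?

30450

With p + q fixed, pq peaks when the two are closest together.
Taking p = 174 and q = 175 (both in [78, 273]) gives pq = 30450.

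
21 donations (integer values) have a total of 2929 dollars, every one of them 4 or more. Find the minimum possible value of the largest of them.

140

The average is 2929/21 > 139, so not all 21 can be 139 or less; the largest is ≥ 140.
Achievable: 10 of them at 140 and 11 at 139 total 2929.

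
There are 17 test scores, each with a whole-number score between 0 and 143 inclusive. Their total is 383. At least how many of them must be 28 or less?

Each value above 28 is at least 29, contributing at least 29 − 0 = 29 above the floor 0.
The sum exceeds the floor total 0 by 383, so at most ⌊383/29⌋ = 13 exceed 28, and at least 4 are ≤ 28.
Exactly 4 works: 4 values at 0 and 13 at 29 total 377; raise one of the low values by 6 (still ≤ 28) to hit 383.

4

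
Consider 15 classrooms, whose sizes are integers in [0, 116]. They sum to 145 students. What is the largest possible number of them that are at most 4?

14

Each value at 4 or below falls at least 116 − 4 = 112 short of the ceiling 116.
The ceiling total is 15 × 116 = 1740, and we need 145, so at most ⌊(1740 − 145)/112⌋ = 14 can be that low.
k = 14 is achieved by 14 values at 4 and 1 at 116, total 172; lower one of the 116's by 27 (still > 4) to reach 145.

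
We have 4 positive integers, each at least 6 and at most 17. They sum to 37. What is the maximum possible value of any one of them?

Maximizing one value means minimizing the remaining 3.
The other 3 contribute at least 3 × 6 = 18, leaving at most 37 − 18 = 19.
But each integer is capped at 17, so the maximum is 17.
Achievable: one at 17 and the other 3 totalling 20, which fits since 3 × 6 ≤ 20 ≤ 3 × 17.

17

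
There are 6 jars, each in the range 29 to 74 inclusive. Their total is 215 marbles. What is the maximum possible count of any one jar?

To make one jar as large as possible, make the other 5 as small as possible.
The other 5 contribute at least 5 × 29 = 145, leaving at most 215 − 145 = 70.
Since 70 ≤ 74, this is achievable: one at 70 and 5 at 29.

70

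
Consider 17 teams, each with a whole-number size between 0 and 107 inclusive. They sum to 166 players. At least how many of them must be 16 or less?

8

Let j be the number exceeding 16. Then the total is ≥ 17·j + 0·(17 − j) = 0 + 17j.
So 17j ≤ 166 and j ≤ 9; hence at least 17 − 9 = 8 are ≤ 16.
Exactly 8 works: 8 values at 0 and 9 at 17 total 153; raise one of the low values by 13 (still ≤ 16) to hit 166.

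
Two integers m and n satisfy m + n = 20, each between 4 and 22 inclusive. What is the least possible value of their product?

mn = m(20 − m) is concave in m, so over [4, 16] it is minimized at an endpoint.
The extreme feasible split is m = 4, n = 16, giving mn = 64.

64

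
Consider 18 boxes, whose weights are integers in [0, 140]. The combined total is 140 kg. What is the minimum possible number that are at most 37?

15

Let j be the number exceeding 37. Then the total is ≥ 38·j + 0·(18 − j) = 0 + 38j.
So 38j ≤ 140 and j ≤ 3; hence at least 18 − 3 = 15 are ≤ 37.
Exactly 15 works: 15 values at 0 and 3 at 38 total 114; raise one of the low values by 26 (still ≤ 37) to hit 140.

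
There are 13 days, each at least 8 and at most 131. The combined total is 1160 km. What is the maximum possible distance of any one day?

Maximizing one value means minimizing the remaining 12.
The other 12 contribute at least 12 × 8 = 96, leaving at most 1160 − 96 = 1064.
But each day is capped at 131, so the maximum is 131.
Achievable: one at 131 and the other 12 totalling 1029, which fits since 12 × 8 ≤ 1029 ≤ 12 × 131.

131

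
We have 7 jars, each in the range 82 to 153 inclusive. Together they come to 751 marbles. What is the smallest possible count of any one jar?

82

To make one jar as small as possible, make the other 6 as large as possible.
The other 6 can take up 6 × 153 = 918 ≥ 751 − 82, so one jar can sit at its floor of 82.
Achievable: one at 82 and the other 6 totalling 669, which fits since 6 × 82 ≤ 669 ≤ 6 × 153.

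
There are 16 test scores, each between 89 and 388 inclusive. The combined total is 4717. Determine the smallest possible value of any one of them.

Minimizing one value means maximizing the remaining 15.
The other 15 can take up 15 × 388 = 5820 ≥ 4717 − 89, so one score can sit at its floor of 89.
Achievable: one at 89 and the other 15 totalling 4628, which fits since 15 × 89 ≤ 4628 ≤ 15 × 388.

89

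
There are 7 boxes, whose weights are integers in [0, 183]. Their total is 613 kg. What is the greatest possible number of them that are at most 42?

Each value at 42 or below falls at least 183 − 42 = 141 short of the ceiling 183.
The ceiling total is 7 × 183 = 1281, and we need 613, so at most ⌊(1281 − 613)/141⌋ = 4 can be that low.
k = 4 is achieved by 4 values at 42 and 3 at 183, total 717; lower one of the 183's by 104 (still > 42) to reach 613.

4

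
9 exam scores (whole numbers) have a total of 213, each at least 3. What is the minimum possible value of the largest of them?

24

Some value must be at least ⌈213/9⌉ = 24, since 9 × 23 = 207 < 213.
Equality holds with 6 values of 24 and 3 values of 23.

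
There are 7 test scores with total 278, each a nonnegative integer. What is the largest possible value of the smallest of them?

39

If every one of the 7 were at least 40, the total would be at least 7 × 40 = 280 > 278.
Equality holds with 2 values of 39 and 5 values of 40.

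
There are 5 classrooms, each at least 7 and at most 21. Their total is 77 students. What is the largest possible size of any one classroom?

21

Maximizing one value means minimizing the remaining 4.
The other 4 contribute at least 4 × 7 = 28, leaving at most 77 − 28 = 49.
But each classroom is capped at 21, so the maximum is 21.
Achievable: one at 21 and the other 4 totalling 56, which fits since 4 × 7 ≤ 56 ≤ 4 × 21.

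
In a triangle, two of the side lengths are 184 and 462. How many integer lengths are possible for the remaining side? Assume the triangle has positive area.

367

The triangle inequality gives |184 − 462| < c < 184 + 462, i.e. 278 < c < 646.
So c can be any integer from 279 to 645: 367 values.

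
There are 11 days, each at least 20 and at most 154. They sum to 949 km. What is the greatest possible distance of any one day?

154

To make one day as large as possible, make the other 10 as small as possible.
The other 10 contribute at least 10 × 20 = 200, leaving at most 949 − 200 = 749.
But each day is capped at 154, so the maximum is 154.
Achievable: one at 154 and the other 10 totalling 795, which fits since 10 × 20 ≤ 795 ≤ 10 × 154.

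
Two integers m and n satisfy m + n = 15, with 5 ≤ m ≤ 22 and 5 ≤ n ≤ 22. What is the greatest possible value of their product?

mn = m(15 − m) is maximized when m is as near 15/2 as the bounds allow.
Taking m = 7 and n = 8 (both in [5, 22]) gives mn = 56.

56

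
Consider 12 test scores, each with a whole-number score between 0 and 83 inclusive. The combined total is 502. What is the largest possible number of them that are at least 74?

Suppose k of them are at least 74. Those contribute at least 74 each and the other 12 − k at least 0 each.
So the total is at least 74k + 0(12 − k) = 0 + 74k. This must be ≤ 502, giving k ≤ 6.
k = 6 is achieved by 6 values at 74 and 6 at 0, total 444; add 58 to one value (staying below 74) to reach 502.

6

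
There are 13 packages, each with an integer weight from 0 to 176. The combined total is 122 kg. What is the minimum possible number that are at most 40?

11

If only k of them are at most 40, the other 13 − k are at least 41, so the total is at least (13 − k)·41 + k·0.
This is ≤ 122, so (13 − k)·41 + 0k ≤ 122, which gives k ≥ 11.
Exactly 11 works: 11 values at 0 and 2 at 41 total 82; raise one of the low values by 40 (still ≤ 40) to hit 122.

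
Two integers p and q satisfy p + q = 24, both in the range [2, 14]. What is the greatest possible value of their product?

pq = p(24 − p) is maximized when p is as near 24/2 as the bounds allow.
Taking p = 12 and q = 12 (both in [2, 14]) gives pq = 144.

144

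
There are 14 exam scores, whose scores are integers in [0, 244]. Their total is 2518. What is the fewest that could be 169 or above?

3

If only k of them are at least 169, the other 14 − k are at most 168, so the total is at most k·244 + (14 − k)·168.
This must reach 2518, so k·244 + (14 − k)·168 ≥ 2518, giving k ≥ 3.
Exactly 3 works: 3 values at 244 and 11 at 168 total 2580; lower one of the high values by 62 (still ≥ 169) to hit 2518.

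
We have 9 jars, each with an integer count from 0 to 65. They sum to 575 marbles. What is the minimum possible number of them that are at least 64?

4

Suppose at most 9 − j of them reach 64; then j values are ≤ 63 and the rest ≤ 65.
The total is then ≤ 63·j + 65·(9 − j) = 585 − 2j. For this to be ≥ 575 we need j ≤ 5, so at least 9 − 5 = 4 must reach 64.
Exactly 4 works: 4 values at 65 and 5 at 63 total 575.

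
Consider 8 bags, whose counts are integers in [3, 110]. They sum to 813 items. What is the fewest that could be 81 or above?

6

Each value short of 81 is at most 80, costing at least 110 − 80 = 30 against the maximum total of 880.
We can afford to lose at most 880 − 813 = 67, so at most ⌊67/30⌋ = 2 fall short, and at least 6 are ≥ 81.
Exactly 6 works: 6 values at 110 and 2 at 80 total 820; lower one of the high values by 7 (still ≥ 81) to hit 813.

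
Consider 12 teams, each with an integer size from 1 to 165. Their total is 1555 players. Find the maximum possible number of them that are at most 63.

Suppose k of them are at most 63. Those contribute at most 63 each and the rest at most 165 each.
So the total is at most 63k + 165(12 − k) = 1980 − 102k. This must still be ≥ 1555, so k ≤ 4.
k = 4 is achieved by 4 values at 63 and 8 at 165, total 1572; lower one of the 165's by 17 (still > 63) to reach 1555.

4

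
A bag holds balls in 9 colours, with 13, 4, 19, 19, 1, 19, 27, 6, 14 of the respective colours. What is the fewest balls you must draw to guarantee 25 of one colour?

120

In the worst case you take as many as possible of each colour without reaching 25: 13 + 4 + 19 + 19 + 1 + 19 + 24 + 6 + 14 = 119.
The next one must give 25 of some colour, so 119 + 1 = 120.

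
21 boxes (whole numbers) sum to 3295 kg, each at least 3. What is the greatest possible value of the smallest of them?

156

The 21 values sum to 3295, so their minimum is at most ⌊3295/21⌋ = 156.
Equality holds with 2 values of 156 and 19 values of 157.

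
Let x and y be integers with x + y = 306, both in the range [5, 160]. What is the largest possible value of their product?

23409

For a fixed sum, the product xy is largest when x and y are as close as possible.
Taking x = 153 and y = 153 (both in [5, 160]) gives xy = 23409.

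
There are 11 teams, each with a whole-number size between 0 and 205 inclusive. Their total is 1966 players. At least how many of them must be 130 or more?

8

Suppose at most 11 − j of them reach 130; then j values are ≤ 129 and the rest ≤ 205.
The total is then ≤ 129·j + 205·(11 − j) = 2255 − 76j. For this to be ≥ 1966 we need j ≤ 3, so at least 11 − 3 = 8 must reach 130.
Exactly 8 works: 8 values at 205 and 3 at 129 total 2027; lower one of the high values by 61 (still ≥ 130) to hit 1966.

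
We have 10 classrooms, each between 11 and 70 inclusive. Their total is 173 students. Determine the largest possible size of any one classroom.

70

Maximizing one value means minimizing the remaining 9.
The other 9 contribute at least 9 × 11 = 99, leaving at most 173 − 99 = 74.
But each classroom is capped at 70, so the maximum is 70.
Achievable: one at 70 and the other 9 totalling 103, which fits since 9 × 11 ≤ 103 ≤ 9 × 70.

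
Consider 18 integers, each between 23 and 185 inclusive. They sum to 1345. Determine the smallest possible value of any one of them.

23

Minimizing one value means maximizing the remaining 17.
The other 17 can take up 17 × 185 = 3145 ≥ 1345 − 23, so one integer can sit at its floor of 23.
Achievable: one at 23 and the other 17 totalling 1322, which fits since 17 × 23 ≤ 1322 ≤ 17 × 185.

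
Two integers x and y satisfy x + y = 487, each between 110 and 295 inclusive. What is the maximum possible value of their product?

59292

With x + y fixed, xy peaks when the two are closest together.
Taking x = 243 and y = 244 (both in [110, 295]) gives xy = 59292.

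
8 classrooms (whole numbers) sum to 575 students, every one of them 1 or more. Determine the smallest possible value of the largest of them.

72

If every one of the 8 were at most 71, the total would be at most 8 × 71 = 568 < 575.
Equality holds with 7 values of 72 and 1 value of 71.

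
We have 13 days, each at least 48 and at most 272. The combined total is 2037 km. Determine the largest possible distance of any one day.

To make one day as large as possible, make the other 12 as small as possible.
The other 12 contribute at least 12 × 48 = 576, leaving at most 2037 − 576 = 1461.
But each day is capped at 272, so the maximum is 272.
Achievable: one at 272 and the other 12 totalling 1765, which fits since 12 × 48 ≤ 1765 ≤ 12 × 272.

272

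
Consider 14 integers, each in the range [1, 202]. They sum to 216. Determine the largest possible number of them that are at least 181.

1

If k of the values are ≥ 181, the total is ≥ 181k + 1(14 − k).
Setting 181k + 1(14 − k) ≤ 216 gives 180k ≤ 202, so k ≤ 1.
k = 1 is achieved by 1 value at 181 and 13 at 1, total 194; add 22 to one value (staying below 181) to reach 216.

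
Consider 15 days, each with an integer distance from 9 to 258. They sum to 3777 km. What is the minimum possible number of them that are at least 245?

If only k of them are at least 245, the other 15 − k are at most 244, so the total is at most k·258 + (15 − k)·244.
This must reach 3777, so k·258 + (15 − k)·244 ≥ 3777, giving k ≥ 9.
Exactly 9 works: 9 values at 258 and 6 at 244 total 3786; lower one of the high values by 9 (still ≥ 245) to hit 3777.

9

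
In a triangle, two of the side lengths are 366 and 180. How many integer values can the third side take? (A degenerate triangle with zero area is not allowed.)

359

The triangle inequality gives |366 − 180| < c < 366 + 180, i.e. 186 < c < 546.
So c can be any integer from 187 to 545: 359 values.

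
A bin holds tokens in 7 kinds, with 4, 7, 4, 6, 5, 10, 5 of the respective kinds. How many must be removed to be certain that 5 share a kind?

29

In the worst case you take as many as possible of each kind without reaching 5: 4 + 4 + 4 + 4 + 4 + 4 + 4 = 28.
The next one must give 5 of some kind, so 28 + 1 = 29.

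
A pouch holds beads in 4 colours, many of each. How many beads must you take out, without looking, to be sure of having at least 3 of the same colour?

In the worst case you draw 2 of each of the 4 colours: 4 × 2 = 8.
One more forces 3 of some colour, so 8 + 1 = 9.

9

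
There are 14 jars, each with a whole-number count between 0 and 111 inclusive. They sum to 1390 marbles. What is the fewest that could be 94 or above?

Suppose at most 14 − j of them reach 94; then j values are ≤ 93 and the rest ≤ 111.
The total is then ≤ 93·j + 111·(14 − j) = 1554 − 18j. For this to be ≥ 1390 we need j ≤ 9, so at least 14 − 9 = 5 must reach 94.
Exactly 5 works: 5 values at 111 and 9 at 93 total 1392; lower one of the high values by 2 (still ≥ 94) to hit 1390.

5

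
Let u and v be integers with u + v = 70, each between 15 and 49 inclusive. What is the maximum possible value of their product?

For a fixed sum, the product uv is largest when u and v are as close as possible.
Taking u = 35 and v = 35 (both in [15, 49]) gives uv = 1225.

1225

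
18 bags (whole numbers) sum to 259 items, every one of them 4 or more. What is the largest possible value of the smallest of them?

The average is 259/18 < 15, so some value is ≤ 14.
Taking 11 copies of 14 and 7 copies of 15 gives exactly 259, so 14 is attained.

14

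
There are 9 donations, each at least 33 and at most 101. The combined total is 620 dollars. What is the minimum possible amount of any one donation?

Minimizing one value means maximizing the remaining 8.
The other 8 can take up 8 × 101 = 808 ≥ 620 − 33, so one donation can sit at its floor of 33.
Achievable: one at 33 and the other 8 totalling 587, which fits since 8 × 33 ≤ 587 ≤ 8 × 101.

33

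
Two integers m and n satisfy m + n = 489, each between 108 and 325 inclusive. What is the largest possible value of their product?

59780

For a fixed sum, the product mn is largest when m and n are as close as possible.
Taking m = 244 and n = 245 (both in [108, 325]) gives mn = 59780.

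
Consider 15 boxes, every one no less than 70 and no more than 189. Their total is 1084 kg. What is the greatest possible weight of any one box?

104

To make one box as large as possible, make the other 14 as small as possible.
The other 14 contribute at least 14 × 70 = 980, leaving at most 1084 − 980 = 104.
Since 104 ≤ 189, this is achievable: one at 104 and 14 at 70.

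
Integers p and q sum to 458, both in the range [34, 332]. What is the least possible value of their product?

For a fixed sum, pq is smallest when p and q are as far apart as possible.
The extreme feasible split is p = 126, q = 332, giving pq = 41832.

41832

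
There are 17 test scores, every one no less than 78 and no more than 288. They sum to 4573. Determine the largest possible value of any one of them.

288

Maximizing one value means minimizing the remaining 16.
The other 16 contribute at least 16 × 78 = 1248, leaving at most 4573 − 1248 = 3325.
But each score is capped at 288, so the maximum is 288.
Achievable: one at 288 and the other 16 totalling 4285, which fits since 16 × 78 ≤ 4285 ≤ 16 × 288.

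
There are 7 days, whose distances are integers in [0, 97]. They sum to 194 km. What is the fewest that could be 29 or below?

1

Let j be the number exceeding 29. Then the total is ≥ 30·j + 0·(7 − j) = 0 + 30j.
So 30j ≤ 194 and j ≤ 6; hence at least 7 − 6 = 1 are ≤ 29.
Exactly 1 works: 1 value at 0 and 6 at 30 total 180; raise one of the low values by 14 (still ≤ 29) to hit 194.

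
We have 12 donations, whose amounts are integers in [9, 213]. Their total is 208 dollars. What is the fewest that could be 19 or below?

Each value above 19 is at least 20, contributing at least 20 − 9 = 11 above the floor 9.
The sum exceeds the floor total 108 by 100, so at most ⌊100/11⌋ = 9 exceed 19, and at least 3 are ≤ 19.
Exactly 3 works: 3 values at 9 and 9 at 20 total 207; raise one of the low values by 1 (still ≤ 19) to hit 208.

3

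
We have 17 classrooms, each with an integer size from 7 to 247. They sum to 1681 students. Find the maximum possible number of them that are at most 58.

13

Suppose k of them are at most 58. Those contribute at most 58 each and the rest at most 247 each.
So the total is at most 58k + 247(17 − k) = 4199 − 189k. This must still be ≥ 1681, so k ≤ 13.
k = 13 is achieved by 13 values at 58 and 4 at 247, total 1742; lower one of the 247's by 61 (still > 58) to reach 1681.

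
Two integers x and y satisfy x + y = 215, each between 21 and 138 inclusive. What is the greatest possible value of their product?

With x + y fixed, xy peaks when the two are closest together.
Taking x = 107 and y = 108 (both in [21, 138]) gives xy = 11556.

11556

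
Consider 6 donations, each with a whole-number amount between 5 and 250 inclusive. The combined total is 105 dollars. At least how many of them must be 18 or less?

1

If only k of them are at most 18, the other 6 − k are at least 19, so the total is at least (6 − k)·19 + k·5.
This is ≤ 105, so (6 − k)·19 + 5k ≤ 105, which gives k ≥ 1.
Exactly 1 works: 1 value at 5 and 5 at 19 total 100; raise one of the low values by 5 (still ≤ 18) to hit 105.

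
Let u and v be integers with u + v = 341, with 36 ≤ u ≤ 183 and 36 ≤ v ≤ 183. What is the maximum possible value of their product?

29070

With u + v fixed, uv peaks when the two are closest together.
Taking u = 170 and v = 171 (both in [36, 183]) gives uv = 29070.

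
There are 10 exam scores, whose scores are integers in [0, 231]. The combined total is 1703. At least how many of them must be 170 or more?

If only k of them are at least 170, the other 10 − k are at most 169, so the total is at most k·231 + (10 − k)·169.
This must reach 1703, so k·231 + (10 − k)·169 ≥ 1703, giving k ≥ 1.
Exactly 1 works: 1 value at 231 and 9 at 169 total 1752; lower one of the high values by 49 (still ≥ 170) to hit 1703.

1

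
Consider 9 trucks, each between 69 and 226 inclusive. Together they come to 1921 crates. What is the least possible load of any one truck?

Minimizing one value means maximizing the remaining 8.
The other 8 contribute at most 8 × 226 = 1808, leaving at least 1921 − 1808 = 113.
Since 113 ≥ 69, this is achievable: one at 113 and 8 at 226.

113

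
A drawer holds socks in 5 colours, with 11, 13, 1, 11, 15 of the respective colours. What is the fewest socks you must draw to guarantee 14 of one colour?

50

In the worst case you take as many as possible of each colour without reaching 14: 11 + 13 + 1 + 11 + 13 = 49.
The next one must give 14 of some colour, so 49 + 1 = 50.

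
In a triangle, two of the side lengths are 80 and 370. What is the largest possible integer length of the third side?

The third side must be less than 80 + 370 = 450.
The largest integer below 450 is 449.

449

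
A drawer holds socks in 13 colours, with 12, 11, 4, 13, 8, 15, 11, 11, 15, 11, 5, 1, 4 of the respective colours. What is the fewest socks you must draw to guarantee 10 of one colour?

95

In the worst case you take as many as possible of each colour without reaching 10: 9 + 9 + 4 + 9 + 8 + 9 + 9 + 9 + 9 + 9 + 5 + 1 + 4 = 94.
The next one must give 10 of some colour, so 94 + 1 = 95.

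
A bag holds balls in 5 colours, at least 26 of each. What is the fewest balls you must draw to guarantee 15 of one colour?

In the worst case you draw 14 of each of the 5 colours: 5 × 14 = 70.
One more forces 15 of some colour, so 70 + 1 = 71.

71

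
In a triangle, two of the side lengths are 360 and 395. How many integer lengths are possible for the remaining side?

The triangle inequality gives |360 − 395| < c < 360 + 395, i.e. 35 < c < 755.
So c can be any integer from 36 to 754: 719 values.

719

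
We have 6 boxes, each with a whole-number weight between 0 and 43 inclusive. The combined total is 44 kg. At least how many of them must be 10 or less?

2

If only k of them are at most 10, the other 6 − k are at least 11, so the total is at least (6 − k)·11 + k·0.
This is ≤ 44, so (6 − k)·11 + 0k ≤ 44, which gives k ≥ 2.
Exactly 2 works: 2 values at 0 and 4 at 11 total 44.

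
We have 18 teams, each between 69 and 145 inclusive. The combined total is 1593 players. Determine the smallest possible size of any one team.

Minimizing one value means maximizing the remaining 17.
The other 17 can take up 17 × 145 = 2465 ≥ 1593 − 69, so one team can sit at its floor of 69.
Achievable: one at 69 and the other 17 totalling 1524, which fits since 17 × 69 ≤ 1524 ≤ 17 × 145.

69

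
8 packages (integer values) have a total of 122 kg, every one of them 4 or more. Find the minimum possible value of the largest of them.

The 8 values sum to 122, so their maximum is at least ⌈122/8⌉ = 16.
Achievable: 2 of them at 16 and 6 at 15 total 122.

16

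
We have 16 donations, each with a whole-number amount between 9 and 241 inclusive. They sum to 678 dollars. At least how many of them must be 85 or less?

If only k of them are at most 85, the other 16 − k are at least 86, so the total is at least (16 − k)·86 + k·9.
This is ≤ 678, so (16 − k)·86 + 9k ≤ 678, which gives k ≥ 10.
Exactly 10 works: 10 values at 9 and 6 at 86 total 606; raise one of the low values by 72 (still ≤ 85) to hit 678.

10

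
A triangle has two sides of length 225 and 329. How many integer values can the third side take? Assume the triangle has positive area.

449

The triangle inequality gives |225 − 329| < c < 225 + 329, i.e. 104 < c < 554.
So c can be any integer from 105 to 553: 449 values.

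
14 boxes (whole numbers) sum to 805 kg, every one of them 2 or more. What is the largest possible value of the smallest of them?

57

The 14 values sum to 805, so their minimum is at most ⌊805/14⌋ = 57.
Taking 7 copies of 57 and 7 copies of 58 gives exactly 805, so 57 is attained.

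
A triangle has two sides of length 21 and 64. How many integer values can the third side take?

41

The triangle inequality gives |21 − 64| < c < 21 + 64, i.e. 43 < c < 85.
So c can be any integer from 44 to 84: 41 values.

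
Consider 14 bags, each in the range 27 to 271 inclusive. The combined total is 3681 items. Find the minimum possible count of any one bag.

158

To make one bag as small as possible, make the other 13 as large as possible.
The other 13 contribute at most 13 × 271 = 3523, leaving at least 3681 − 3523 = 158.
Since 158 ≥ 27, this is achievable: one at 158 and 13 at 271.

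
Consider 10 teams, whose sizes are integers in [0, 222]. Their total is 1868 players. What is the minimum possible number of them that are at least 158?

If only k of them are at least 158, the other 10 − k are at most 157, so the total is at most k·222 + (10 − k)·157.
This must reach 1868, so k·222 + (10 − k)·157 ≥ 1868, giving k ≥ 5.
Exactly 5 works: 5 values at 222 and 5 at 157 total 1895; lower one of the high values by 27 (still ≥ 158) to hit 1868.

5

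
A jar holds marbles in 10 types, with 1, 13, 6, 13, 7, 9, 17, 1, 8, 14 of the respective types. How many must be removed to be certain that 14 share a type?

85

In the worst case you take as many as possible of each type without reaching 14: 1 + 13 + 6 + 13 + 7 + 9 + 13 + 1 + 8 + 13 = 84.
The next one must give 14 of some type, so 84 + 1 = 85.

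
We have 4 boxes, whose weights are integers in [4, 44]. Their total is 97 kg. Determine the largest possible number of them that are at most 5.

Suppose k of them are at most 5. Those contribute at most 5 each and the rest at most 44 each.
So the total is at most 5k + 44(4 − k) = 176 − 39k. This must still be ≥ 97, so k ≤ 2.
k = 2 is achieved by 2 values at 5 and 2 at 44, total 98; lower one of the 44's by 1 (still > 5) to reach 97.

2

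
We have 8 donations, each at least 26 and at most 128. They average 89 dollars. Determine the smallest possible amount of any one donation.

26

To make one donation as small as possible, make the other 7 as large as possible.
The total is 8 × 89 = 712.
The other 7 can take up 7 × 128 = 896 ≥ 712 − 26, so one donation can sit at its floor of 26.
Achievable: one at 26 and the other 7 totalling 686, which fits since 7 × 26 ≤ 686 ≤ 7 × 128.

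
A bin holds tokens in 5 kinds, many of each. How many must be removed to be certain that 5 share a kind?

21

You could draw 4 of every kind without reaching 5 of any — 20 in all.
One more forces 5 of some kind, so 20 + 1 = 21.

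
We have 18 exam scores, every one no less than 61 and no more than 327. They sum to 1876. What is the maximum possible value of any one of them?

327

Maximizing one value means minimizing the remaining 17.
The other 17 contribute at least 17 × 61 = 1037, leaving at most 1876 − 1037 = 839.
But each score is capped at 327, so the maximum is 327.
Achievable: one at 327 and the other 17 totalling 1549, which fits since 17 × 61 ≤ 1549 ≤ 17 × 327.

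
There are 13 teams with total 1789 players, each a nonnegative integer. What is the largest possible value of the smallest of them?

137

If every one of the 13 were at least 138, the total would be at least 13 × 138 = 1794 > 1789.
Equality holds with 5 values of 137 and 8 values of 138.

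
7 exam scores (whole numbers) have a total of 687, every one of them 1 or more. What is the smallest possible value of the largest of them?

If every one of the 7 were at most 98, the total would be at most 7 × 98 = 686 < 687.
Taking 6 copies of 98 and 1 copy of 99 gives exactly 687, so 99 is attained.

99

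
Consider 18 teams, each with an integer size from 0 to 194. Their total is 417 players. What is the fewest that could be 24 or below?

If only k of them are at most 24, the other 18 − k are at least 25, so the total is at least (18 − k)·25 + k·0.
This is ≤ 417, so (18 − k)·25 + 0k ≤ 417, which gives k ≥ 2.
Exactly 2 works: 2 values at 0 and 16 at 25 total 400; raise one of the low values by 17 (still ≤ 24) to hit 417.

2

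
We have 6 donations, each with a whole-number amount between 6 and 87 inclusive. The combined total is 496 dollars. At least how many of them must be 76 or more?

4

Each value short of 76 is at most 75, costing at least 87 − 75 = 12 against the maximum total of 522.
We can afford to lose at most 522 − 496 = 26, so at most ⌊26/12⌋ = 2 fall short, and at least 4 are ≥ 76.
Exactly 4 works: 4 values at 87 and 2 at 75 total 498; lower one of the high values by 2 (still ≥ 76) to hit 496.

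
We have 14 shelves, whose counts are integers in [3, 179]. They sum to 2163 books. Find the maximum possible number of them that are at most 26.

Each value at 26 or below falls at least 179 − 26 = 153 short of the ceiling 179.
The ceiling total is 14 × 179 = 2506, and we need 2163, so at most ⌊(2506 − 2163)/153⌋ = 2 can be that low.
k = 2 is achieved by 2 values at 26 and 12 at 179, total 2200; lower one of the 179's by 37 (still > 26) to reach 2163.

2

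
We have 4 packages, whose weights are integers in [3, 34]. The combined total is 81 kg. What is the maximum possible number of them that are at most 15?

Each value at 15 or below falls at least 34 − 15 = 19 short of the ceiling 34.
The ceiling total is 4 × 34 = 136, and we need 81, so at most ⌊(136 − 81)/19⌋ = 2 can be that low.
k = 2 is achieved by 2 values at 15 and 2 at 34, total 98; lower one of the 34's by 17 (still > 15) to reach 81.

2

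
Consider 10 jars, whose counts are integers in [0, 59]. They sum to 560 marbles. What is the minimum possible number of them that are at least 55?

Each value short of 55 is at most 54, costing at least 59 − 54 = 5 against the maximum total of 590.
We can afford to lose at most 590 − 560 = 30, so at most ⌊30/5⌋ = 6 fall short, and at least 4 are ≥ 55.
Exactly 4 works: 4 values at 59 and 6 at 54 total 560.

4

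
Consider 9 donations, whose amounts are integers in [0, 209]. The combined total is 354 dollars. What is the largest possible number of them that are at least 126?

2

If k of the values are ≥ 126, the total is ≥ 126k + 0(9 − k).
Setting 126k + 0(9 − k) ≤ 354 gives 126k ≤ 354, so k ≤ 2.
k = 2 is achieved by 2 values at 126 and 7 at 0, total 252; add 102 to one value (staying below 126) to reach 354.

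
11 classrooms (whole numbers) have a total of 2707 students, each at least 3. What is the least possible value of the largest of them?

247

The average is 2707/11 > 246, so not all 11 can be 246 or less; the largest is ≥ 247.
Taking 10 copies of 246 and 1 copy of 247 gives exactly 2707, so 247 is attained.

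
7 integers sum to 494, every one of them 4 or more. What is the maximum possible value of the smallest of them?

The average is 494/7 < 71, so some value is ≤ 70.
Achievable: 3 of them at 70 and 4 at 71 total 494.

70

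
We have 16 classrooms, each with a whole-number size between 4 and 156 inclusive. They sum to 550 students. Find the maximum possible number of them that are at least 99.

5

Suppose k of them are at least 99. Those contribute at least 99 each and the other 16 − k at least 4 each.
So the total is at least 99k + 4(16 − k) = 64 + 95k. This must be ≤ 550, giving k ≤ 5.
k = 5 is achieved by 5 values at 99 and 11 at 4, total 539; add 11 to one value (staying below 99) to reach 550.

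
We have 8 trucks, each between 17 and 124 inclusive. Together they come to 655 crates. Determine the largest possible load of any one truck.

Maximizing one value means minimizing the remaining 7.
The other 7 contribute at least 7 × 17 = 119, leaving at most 655 − 119 = 536.
But each truck is capped at 124, so the maximum is 124.
Achievable: one at 124 and the other 7 totalling 531, which fits since 7 × 17 ≤ 531 ≤ 7 × 124.

124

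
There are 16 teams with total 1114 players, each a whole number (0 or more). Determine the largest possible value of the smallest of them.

If every one of the 16 were at least 70, the total would be at least 16 × 70 = 1120 > 1114.
Equality holds with 6 values of 69 and 10 values of 70.

69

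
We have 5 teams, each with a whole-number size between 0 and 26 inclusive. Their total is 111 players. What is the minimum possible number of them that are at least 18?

3

Each value short of 18 is at most 17, costing at least 26 − 17 = 9 against the maximum total of 130.
We can afford to lose at most 130 − 111 = 19, so at most ⌊19/9⌋ = 2 fall short, and at least 3 are ≥ 18.
Exactly 3 works: 3 values at 26 and 2 at 17 total 112; lower one of the high values by 1 (still ≥ 18) to hit 111.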